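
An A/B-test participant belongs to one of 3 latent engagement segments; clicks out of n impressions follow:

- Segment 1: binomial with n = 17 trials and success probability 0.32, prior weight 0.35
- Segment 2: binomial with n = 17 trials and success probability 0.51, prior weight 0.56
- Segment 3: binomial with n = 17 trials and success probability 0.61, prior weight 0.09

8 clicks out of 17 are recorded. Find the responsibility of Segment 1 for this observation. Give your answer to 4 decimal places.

The responsibility of component k is P(Z=k) f_k(x) divided by Σ_j P(Z=j) f_j(x).
Binomial probabilities:
  L_1 = 0.0830931
  L_2 = 0.18118
  L_3 = 0.0972759
Multiply by the mixture weights:
  P(Z=1)·L_1 = 0.35 × 0.0830931 = 0.0290826
  P(Z=2)·L_2 = 0.56 × 0.18118 = 0.101461
  P(Z=3)·L_3 = 0.09 × 0.0972759 = 0.00875483
Denominator: 0.0290826 + 0.101461 + 0.00875483 = 0.139298
P(Segment 1 | x) ≈ 0.2088

0.2088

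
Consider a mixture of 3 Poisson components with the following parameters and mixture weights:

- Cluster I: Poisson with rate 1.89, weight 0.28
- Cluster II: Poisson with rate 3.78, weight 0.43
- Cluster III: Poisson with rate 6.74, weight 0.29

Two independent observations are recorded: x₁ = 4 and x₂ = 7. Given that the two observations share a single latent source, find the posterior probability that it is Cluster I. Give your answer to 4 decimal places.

0.0068

P(component k | x) = w_k·f_k(x) / marginal(x), where marginal(x) = Σ_j w_j·f_j(x).
Since both observations come from the same component, the likelihood for component k is f_k(x₁)·f_k(x₂).
  f_I = [0.0803192] × [0.00258217] = 0.000207398
  f_II = [0.194143] × [0.049932] = 0.00969397
  f_III = [0.101691] × [0.148267] = 0.0150774
Unnormalised posteriors:
  w_I·f_I = 0.28 × 0.000207398 = 5.80715e-05
  w_II·f_II = 0.43 × 0.00969397 = 0.00416841
  w_III·f_III = 0.29 × 0.0150774 = 0.00437246
Normaliser: 5.80715e-05 + 0.00416841 + 0.00437246 = 0.00859894
So the posterior for Cluster I is 5.80715e-05 / 0.00859894 ≈ 0.0068.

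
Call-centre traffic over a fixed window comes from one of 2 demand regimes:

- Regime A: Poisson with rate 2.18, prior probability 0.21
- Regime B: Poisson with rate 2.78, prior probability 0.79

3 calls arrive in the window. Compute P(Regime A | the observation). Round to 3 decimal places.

0.189

P(component k | x) = π_k·f_k(x) / marginal(x), where marginal(x) = Σ_j π_j·f_j(x).
Evaluate each component's likelihood at the observed value:
  f_A = e^(−2.18)·2.18^3/3! = 0.195189
  f_B = e^(−2.78)·2.78^3/3! = 0.222149
Multiply by the mixture weights:
  π_A·f_A = 0.21 × 0.195189 = 0.0409898
  π_B·f_B = 0.79 × 0.222149 = 0.175498
Denominator: 0.0409898 + 0.175498 = 0.216488
P(Regime A | x) = 0.0409898 / 0.216488 ≈ 0.189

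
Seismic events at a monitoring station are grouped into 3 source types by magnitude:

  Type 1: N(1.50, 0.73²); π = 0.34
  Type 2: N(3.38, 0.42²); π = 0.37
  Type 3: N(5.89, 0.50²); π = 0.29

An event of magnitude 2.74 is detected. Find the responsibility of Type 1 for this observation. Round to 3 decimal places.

P(component k | x) = π_k·f_k(x) / marginal(x), where marginal(x) = Σ_j π_j·f_j(x).
Component likelihoods at x = 2.74:
  f_1 = (1/(0.73·√(2π)))·exp(−(2.74−1.50)²/(2·0.73²)) = 0.546496·exp(-1.44267) = 0.129135
  f_2 = (1/(0.42·√(2π)))·exp(−(2.74−3.38)²/(2·0.42²)) = 0.949863·exp(-1.16100) = 0.297472
  f_3 = (1/(0.50·√(2π)))·exp(−(2.74−5.89)²/(2·0.50²)) = 0.797885·exp(-19.84500) = 1.92029e-09
Prior × likelihood for each component:
  π_1·f_1 = 0.34 × 0.129135 = 0.0439058
  π_2·f_2 = 0.37 × 0.297472 = 0.110065
  π_3·f_3 = 0.29 × 1.92029e-09 = 5.56883e-10
Marginal: 0.0439058 + 0.110065 + 5.56883e-10 = 0.15397
P(Type 1 | x) ≈ 0.285

0.285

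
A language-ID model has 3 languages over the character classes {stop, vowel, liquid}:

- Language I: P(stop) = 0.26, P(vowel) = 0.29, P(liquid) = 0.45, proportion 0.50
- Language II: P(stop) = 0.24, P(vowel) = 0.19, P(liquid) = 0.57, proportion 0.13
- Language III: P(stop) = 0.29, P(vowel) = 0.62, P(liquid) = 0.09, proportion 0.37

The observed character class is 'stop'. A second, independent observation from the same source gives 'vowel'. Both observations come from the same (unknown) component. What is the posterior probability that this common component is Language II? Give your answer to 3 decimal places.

P(component k | x) = π_k·f_k(x) / marginal(x), where marginal(x) = Σ_j π_j·f_j(x).
Since both observations come from the same component, the likelihood for component k is f_k(x₁)·f_k(x₂).
  L_I = [P(stop | comp) = 0.26] × [0.29] = 0.0754
  L_II = [P(stop | comp) = 0.24] × [0.19] = 0.0456
  L_III = [P(stop | comp) = 0.29] × [0.62] = 0.1798
Prior × likelihood for each component:
  π_I·L_I = 0.50 × 0.0754 = 0.0377
  π_II·L_II = 0.13 × 0.0456 = 0.005928
  π_III·L_III = 0.37 × 0.1798 = 0.066526
Sum: 0.0377 + 0.005928 + 0.066526 = 0.110154
Responsibility of Language II: 0.005928 / 0.110154 ≈ 0.054

0.054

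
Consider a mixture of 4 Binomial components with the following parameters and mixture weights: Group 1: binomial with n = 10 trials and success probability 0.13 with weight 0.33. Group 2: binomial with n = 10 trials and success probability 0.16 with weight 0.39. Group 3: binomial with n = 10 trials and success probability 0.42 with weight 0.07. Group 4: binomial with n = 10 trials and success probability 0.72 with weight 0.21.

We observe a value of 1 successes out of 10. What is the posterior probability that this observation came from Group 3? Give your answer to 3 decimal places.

Posterior ∝ prior × likelihood, so P(k | x) ∝ π_k f_k(x); normalise over all components.
Binomial probabilities:
  p_1 = 0.371207
  p_2 = 0.333145
  p_3 = 0.0311962
  p_4 = 7.61649e-05
Multiply by the mixture weights:
  π_1·p_1 = 0.33 × 0.371207 = 0.122498
  π_2·p_2 = 0.39 × 0.333145 = 0.129927
  π_3·p_3 = 0.07 × 0.0311962 = 0.00218373
  π_4·p_4 = 0.21 × 7.61649e-05 = 1.59946e-05
Denominator: 0.122498 + 0.129927 + 0.00218373 + 1.59946e-05 = 0.254625
Responsibility of Group 3: 0.00218373 / 0.254625 ≈ 0.009

0.009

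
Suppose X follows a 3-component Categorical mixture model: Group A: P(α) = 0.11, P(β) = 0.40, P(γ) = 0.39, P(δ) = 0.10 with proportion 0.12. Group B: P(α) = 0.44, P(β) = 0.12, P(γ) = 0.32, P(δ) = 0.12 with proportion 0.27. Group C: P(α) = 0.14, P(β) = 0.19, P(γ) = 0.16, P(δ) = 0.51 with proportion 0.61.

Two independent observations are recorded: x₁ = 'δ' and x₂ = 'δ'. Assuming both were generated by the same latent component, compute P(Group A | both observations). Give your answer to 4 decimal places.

P(component k | x) = w_k·f_k(x) / marginal(x), where marginal(x) = Σ_j w_j·f_j(x).
Since both observations come from the same component, the likelihood for component k is f_k(x₁)·f_k(x₂).
  f_A = [0.1] × [0.1] = 0.01
  f_B = [0.12] × [0.12] = 0.0144
  f_C = [0.51] × [0.51] = 0.2601
Multiply by the mixture weights:
  w_A·f_A = 0.12 × 0.01 = 0.0012
  w_B·f_B = 0.27 × 0.0144 = 0.003888
  w_C·f_C = 0.61 × 0.2601 = 0.158661
Evidence: 0.0012 + 0.003888 + 0.158661 = 0.163749
So the posterior for Group A is 0.0012 / 0.163749 ≈ 0.0073.

0.0073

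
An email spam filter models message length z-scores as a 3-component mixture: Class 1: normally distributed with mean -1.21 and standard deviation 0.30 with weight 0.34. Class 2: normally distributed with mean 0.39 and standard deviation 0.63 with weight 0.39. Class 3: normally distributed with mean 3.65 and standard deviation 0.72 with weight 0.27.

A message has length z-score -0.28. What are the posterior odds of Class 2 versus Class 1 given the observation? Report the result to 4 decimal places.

37.8926

Posterior odds = (π_i f_i(x)) / (π_j f_j(x)); the normalising sum cancels.
Component likelihoods at x = -0.28:
  p_1 = (1/(0.30·√(2π)))·exp(−(-0.28−-1.21)²/(2·0.30²)) = 1.329808·exp(-4.80500) = 0.0108894
  p_2 = (1/(0.63·√(2π)))·exp(−(-0.28−0.39)²/(2·0.63²)) = 0.633242·exp(-0.56551) = 0.359727
  p_3 = (1/(0.72·√(2π)))·exp(−(-0.28−3.65)²/(2·0.72²)) = 0.554087·exp(-14.89670) = 1.87941e-07
0.140293 / 0.00370239 ≈ 37.8926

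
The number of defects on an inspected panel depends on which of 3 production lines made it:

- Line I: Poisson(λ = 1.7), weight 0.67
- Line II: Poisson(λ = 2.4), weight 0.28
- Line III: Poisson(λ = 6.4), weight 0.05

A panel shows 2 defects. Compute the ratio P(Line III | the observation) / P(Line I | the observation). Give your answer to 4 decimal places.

0.0096

The posterior odds equal the prior odds times the likelihood ratio: (w_i/w_j)·(f_i(x)/f_j(x)).
Poisson probabilities:
  p_I = 0.263978
  p_II = 0.261268
  p_III = 0.0340287
Odds = (0.05/0.67) × (0.0340287/0.263978) = 0.0746269 × 0.128907 ≈ 0.0096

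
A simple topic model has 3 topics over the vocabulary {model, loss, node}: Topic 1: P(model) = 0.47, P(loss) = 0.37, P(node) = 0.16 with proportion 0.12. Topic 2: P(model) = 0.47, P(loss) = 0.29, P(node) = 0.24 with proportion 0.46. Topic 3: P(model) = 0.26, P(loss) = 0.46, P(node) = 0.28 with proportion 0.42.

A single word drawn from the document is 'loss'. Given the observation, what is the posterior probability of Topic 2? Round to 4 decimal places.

By Bayes' theorem, P(k | x) = π_k f_k(x) / Σ_j π_j f_j(x).
Categorical probabilities:
  L_1 = 0.37
  L_2 = 0.29
  L_3 = 0.46
Unnormalised posteriors:
  π_1·L_1 = 0.12 × 0.37 = 0.0444
  π_2·L_2 = 0.46 × 0.29 = 0.1334
  π_3·L_3 = 0.42 × 0.46 = 0.1932
Normaliser: 0.0444 + 0.1334 + 0.1932 = 0.371
P(Topic 2 | 'loss') = 0.1334 / 0.371 ≈ 0.3596

0.3596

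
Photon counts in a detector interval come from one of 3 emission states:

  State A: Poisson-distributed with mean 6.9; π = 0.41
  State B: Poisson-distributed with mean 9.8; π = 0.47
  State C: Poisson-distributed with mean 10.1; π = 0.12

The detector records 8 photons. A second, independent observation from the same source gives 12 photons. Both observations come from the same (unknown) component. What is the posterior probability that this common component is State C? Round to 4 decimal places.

0.1691

Apply Bayes' rule: the posterior for each component is proportional to its prior times its likelihood at x.
Since both observations come from the same component, the likelihood for component k is f_k(x₁)·f_k(x₂).
  f_A = [e^(−6.9)·6.9^8/8! = 0.128422] × [0.0245031] = 0.00314674
  f_B = [e^(−9.8)·9.8^8/8! = 0.117004] × [0.0908427] = 0.010629
  f_C = [e^(−10.1)·10.1^8/8! = 0.110326] × [0.0966374] = 0.0106616
Multiply by the mixture weights:
  π_A·f_A = 0.41 × 0.00314674 = 0.00129016
  π_B·f_B = 0.47 × 0.010629 = 0.00499563
  π_C·f_C = 0.12 × 0.0106616 = 0.00127939
Marginal: 0.00129016 + 0.00499563 + 0.00127939 = 0.00756518
P(State C | x₁,x₂) ≈ 0.1691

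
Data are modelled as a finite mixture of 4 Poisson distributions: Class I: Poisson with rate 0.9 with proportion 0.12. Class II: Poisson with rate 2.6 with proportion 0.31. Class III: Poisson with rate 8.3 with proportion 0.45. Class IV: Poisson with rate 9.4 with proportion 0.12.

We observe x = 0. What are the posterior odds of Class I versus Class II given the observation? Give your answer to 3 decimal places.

Only the two components matter; the odds are (π_i f_i(x)) / (π_j f_j(x)).
Evaluate each component's likelihood at the observed value:
  f_I = 0.40657
  f_II = 0.0742736
  f_III = 0.000248517
  f_IV = 8.27241e-05
Odds = (0.12/0.31) × (0.40657/0.0742736) = 0.387097 × 5.47395 ≈ 2.119

2.119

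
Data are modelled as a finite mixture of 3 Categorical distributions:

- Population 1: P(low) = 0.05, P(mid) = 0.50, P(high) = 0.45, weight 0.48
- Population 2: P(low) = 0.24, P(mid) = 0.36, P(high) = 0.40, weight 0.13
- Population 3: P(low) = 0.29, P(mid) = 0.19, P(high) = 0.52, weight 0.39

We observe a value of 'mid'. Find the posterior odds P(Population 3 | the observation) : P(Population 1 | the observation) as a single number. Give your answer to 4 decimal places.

Posterior odds = (P(Z=i) f_i(x)) / (P(Z=j) f_j(x)); the normalising sum cancels.
Categorical probabilities:
  p_1 = P(mid | comp) = 0.50
  p_2 = P(mid | comp) = 0.36
  p_3 = P(mid | comp) = 0.19
0.0741 / 0.24 ≈ 0.3088

0.3088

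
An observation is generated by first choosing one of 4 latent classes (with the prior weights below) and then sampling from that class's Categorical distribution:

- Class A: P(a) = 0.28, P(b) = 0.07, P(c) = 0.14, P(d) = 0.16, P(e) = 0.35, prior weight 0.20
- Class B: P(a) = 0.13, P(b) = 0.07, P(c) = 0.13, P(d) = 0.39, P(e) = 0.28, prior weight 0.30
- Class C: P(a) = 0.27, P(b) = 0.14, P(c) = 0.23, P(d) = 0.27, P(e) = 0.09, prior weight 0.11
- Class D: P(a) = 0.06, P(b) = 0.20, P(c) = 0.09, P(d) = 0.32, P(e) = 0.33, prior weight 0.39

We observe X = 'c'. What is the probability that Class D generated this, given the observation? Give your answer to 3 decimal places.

By Bayes' theorem, P(k | x) = w_k f_k(x) / Σ_j w_j f_j(x).
Categorical probabilities:
  p_A = P(c | comp) = 0.14
  p_B = P(c | comp) = 0.13
  p_C = P(c | comp) = 0.23
  p_D = P(c | comp) = 0.09
Multiply by the mixture weights:
  w_A·p_A = 0.20 × 0.14 = 0.028
  w_B·p_B = 0.30 × 0.13 = 0.039
  w_C·p_C = 0.11 × 0.23 = 0.0253
  w_D·p_D = 0.39 × 0.09 = 0.0351
Evidence: 0.028 + 0.039 + 0.0253 + 0.0351 = 0.1274
P(Class D | the observation) ≈ 0.276

0.276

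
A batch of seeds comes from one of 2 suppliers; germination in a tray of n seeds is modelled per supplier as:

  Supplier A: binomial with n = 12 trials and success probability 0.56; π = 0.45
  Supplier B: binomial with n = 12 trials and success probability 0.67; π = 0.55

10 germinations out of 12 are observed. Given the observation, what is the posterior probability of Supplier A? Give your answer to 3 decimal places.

0.195

P(component k | x) = π_k·f_k(x) / marginal(x), where marginal(x) = Σ_j π_j·f_j(x).
Binomial probabilities:
  p_A = C(12,10)·0.56^10·0.44^2 = 66·0.00303305·0.1936 = 0.0387552
  p_B = C(12,10)·0.67^10·0.33^2 = 66·0.0182284·0.1089 = 0.131015
Unnormalised posteriors:
  π_A·p_A = 0.45 × 0.0387552 = 0.0174398
  π_B·p_B = 0.55 × 0.131015 = 0.0720581
Denominator: 0.0174398 + 0.0720581 = 0.0894979
So the posterior for Supplier A is 0.0174398 / 0.0894979 ≈ 0.195.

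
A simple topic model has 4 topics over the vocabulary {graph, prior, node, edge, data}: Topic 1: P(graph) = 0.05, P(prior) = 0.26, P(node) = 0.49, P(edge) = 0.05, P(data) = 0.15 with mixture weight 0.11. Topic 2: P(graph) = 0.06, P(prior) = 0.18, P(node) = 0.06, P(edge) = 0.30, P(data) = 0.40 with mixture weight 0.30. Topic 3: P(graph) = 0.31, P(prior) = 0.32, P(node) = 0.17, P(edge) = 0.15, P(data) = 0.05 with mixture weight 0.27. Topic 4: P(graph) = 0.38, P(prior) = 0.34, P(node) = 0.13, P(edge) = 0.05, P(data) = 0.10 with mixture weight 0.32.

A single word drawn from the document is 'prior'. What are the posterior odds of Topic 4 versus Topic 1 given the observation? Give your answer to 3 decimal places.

3.804

Only the two components matter; the odds are (π_i f_i(x)) / (π_j f_j(x)).
Evaluate each component's likelihood at the observed value:
  L_1 = P(prior | comp) = 0.26
  L_2 = P(prior | comp) = 0.18
  L_3 = P(prior | comp) = 0.32
  L_4 = P(prior | comp) = 0.34
0.1088 / 0.0286 ≈ 3.804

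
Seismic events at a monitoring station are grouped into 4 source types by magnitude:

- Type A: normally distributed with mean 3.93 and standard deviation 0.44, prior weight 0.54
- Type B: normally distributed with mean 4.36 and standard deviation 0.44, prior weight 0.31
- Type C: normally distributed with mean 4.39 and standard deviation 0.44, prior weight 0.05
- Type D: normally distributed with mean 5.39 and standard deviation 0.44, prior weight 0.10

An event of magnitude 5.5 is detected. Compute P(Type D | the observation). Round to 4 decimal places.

0.8753

Apply Bayes' rule: the posterior for each component is proportional to its prior times its likelihood at x.
Evaluate each component's likelihood at the observed value:
  p_A = 0.00155868
  p_B = 0.0316074
  p_C = 0.037627
  p_D = 0.878791
Prior × likelihood for each component:
  P(Z=A)·p_A = 0.54 × 0.00155868 = 0.000841685
  P(Z=B)·p_B = 0.31 × 0.0316074 = 0.0097983
  P(Z=C)·p_C = 0.05 × 0.037627 = 0.00188135
  P(Z=D)·p_D = 0.10 × 0.878791 = 0.0878791
Denominator: 0.000841685 + 0.0097983 + 0.00188135 + 0.0878791 = 0.1004
Responsibility of Type D: 0.0878791 / 0.1004 ≈ 0.8753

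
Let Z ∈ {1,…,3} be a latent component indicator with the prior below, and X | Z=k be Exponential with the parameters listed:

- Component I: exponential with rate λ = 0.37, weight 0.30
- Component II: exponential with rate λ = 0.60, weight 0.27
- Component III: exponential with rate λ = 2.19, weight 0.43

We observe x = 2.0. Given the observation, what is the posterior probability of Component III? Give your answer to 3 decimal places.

0.104

Apply Bayes' rule: the posterior for each component is proportional to its prior times its likelihood at x.
Evaluate each component's likelihood at the observed value:
  L_I = 0.37·e^(−0.37·2.0) = 0.37·e^(−0.7400) = 0.176532
  L_II = 0.60·e^(−0.60·2.0) = 0.60·e^(−1.2000) = 0.180717
  L_III = 2.19·e^(−2.19·2.0) = 2.19·e^(−4.3800) = 0.0274305
Unnormalised posteriors:
  π_I·L_I = 0.30 × 0.176532 = 0.0529596
  π_II·L_II = 0.27 × 0.180717 = 0.0487935
  π_III·L_III = 0.43 × 0.0274305 = 0.0117951
Sum: 0.0529596 + 0.0487935 + 0.0117951 = 0.113548
Responsibility of Component III: 0.0117951 / 0.113548 ≈ 0.104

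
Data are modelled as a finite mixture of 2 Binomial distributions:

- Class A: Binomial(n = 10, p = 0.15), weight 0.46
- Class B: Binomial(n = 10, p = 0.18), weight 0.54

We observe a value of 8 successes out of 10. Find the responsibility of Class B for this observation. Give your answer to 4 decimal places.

By Bayes' theorem, P(k | x) = w_k f_k(x) / Σ_j w_j f_j(x).
Evaluate each component's likelihood at the observed value:
  L_A = 8.3326e-06
  L_B = 3.33442e-05
Weight by the priors:
  w_A·L_A = 0.46 × 8.3326e-06 = 3.833e-06
  w_B·L_B = 0.54 × 3.33442e-05 = 1.80059e-05
Marginal: 3.833e-06 + 1.80059e-05 = 2.18389e-05
P(Class B | 8 successes out of 10) = 1.80059e-05 / 2.18389e-05 ≈ 0.8245

0.8245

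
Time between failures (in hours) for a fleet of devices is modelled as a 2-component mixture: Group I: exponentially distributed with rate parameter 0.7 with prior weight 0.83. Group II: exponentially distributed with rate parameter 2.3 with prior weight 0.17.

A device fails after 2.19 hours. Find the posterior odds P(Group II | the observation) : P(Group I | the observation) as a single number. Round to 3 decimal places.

Since P(k|x) ∝ P(Z=k) f_k(x), the posterior odds are P(Z=i) f_i(x) / (P(Z=j) f_j(x)).
Exponential densities:
  L_I = 0.151121
  L_II = 0.0149344
Posterior odds = (P(Z=II)·L_II) / (P(Z=I)·L_I) = (0.17·0.0149344) / (0.83·0.151121) = 0.00253884 / 0.12543 ≈ 0.020

0.020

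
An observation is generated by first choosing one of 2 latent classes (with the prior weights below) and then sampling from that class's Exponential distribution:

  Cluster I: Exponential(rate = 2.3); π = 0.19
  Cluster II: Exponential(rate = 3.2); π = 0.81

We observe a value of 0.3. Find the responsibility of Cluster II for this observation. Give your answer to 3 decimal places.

0.819

Posterior ∝ prior × likelihood, so P(k | x) ∝ π_k f_k(x); normalise over all components.
Evaluate each component's likelihood at the observed value:
  f_I = 2.3·e^(−2.3·0.3) = 2.3·e^(−0.6900) = 1.15362
  f_II = 3.2·e^(−3.2·0.3) = 3.2·e^(−0.9600) = 1.22526
Weight by the priors:
  π_I·f_I = 0.19 × 1.15362 = 0.219189
  π_II·f_II = 0.81 × 1.22526 = 0.992458
Marginal: 0.219189 + 0.992458 = 1.21165
Responsibility of Cluster II: 0.992458 / 1.21165 ≈ 0.819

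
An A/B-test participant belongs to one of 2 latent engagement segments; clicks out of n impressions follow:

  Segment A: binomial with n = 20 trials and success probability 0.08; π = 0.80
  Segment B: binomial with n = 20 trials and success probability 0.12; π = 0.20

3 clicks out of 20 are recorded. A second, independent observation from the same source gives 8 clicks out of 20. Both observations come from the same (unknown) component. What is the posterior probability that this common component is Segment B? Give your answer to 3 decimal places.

0.856

P(component k | x) = P(Z=k)·f_k(x) / marginal(x), where marginal(x) = Σ_j P(Z=j)·f_j(x).
Since both observations come from the same component, the likelihood for component k is f_k(x₁)·f_k(x₂).
  L_A = [C(20,3)·0.08^3·0.92^17 = 1140·0.000512·0.242322 = 0.141439] × [7.77036e-05] = 1.09903e-05
  L_B = [C(20,3)·0.12^3·0.88^17 = 1140·0.001728·0.113817 = 0.22421] × [0.00116818] = 0.000261917
Weight by the priors:
  P(Z=A)·L_A = 0.80 × 1.09903e-05 = 8.79223e-06
  P(Z=B)·L_B = 0.20 × 0.000261917 = 5.23833e-05
Evidence: 8.79223e-06 + 5.23833e-05 = 6.11756e-05
P(Segment B | x) = 5.23833e-05 / 6.11756e-05 ≈ 0.856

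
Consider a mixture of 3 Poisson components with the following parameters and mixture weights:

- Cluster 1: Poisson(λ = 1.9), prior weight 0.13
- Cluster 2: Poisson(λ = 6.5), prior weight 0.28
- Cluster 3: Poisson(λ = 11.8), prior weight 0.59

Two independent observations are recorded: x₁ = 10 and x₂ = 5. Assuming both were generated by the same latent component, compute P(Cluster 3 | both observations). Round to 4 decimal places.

0.2869

P(component k | x) = π_k·f_k(x) / marginal(x), where marginal(x) = Σ_j π_j·f_j(x).
Since both observations come from the same component, the likelihood for component k is f_k(x₁)·f_k(x₂).
  p_1 = [e^(−1.9)·1.9^10/10! = 2.52705e-05] × [0.0308622] = 7.79903e-07
  p_2 = [e^(−6.5)·6.5^10/10! = 0.0557772] × [0.145369] = 0.00810826
  p_3 = [e^(−11.8)·11.8^10/10! = 0.108239] × [0.0143072] = 0.00154859
Prior × likelihood for each component:
  π_1·p_1 = 0.13 × 7.79903e-07 = 1.01387e-07
  π_2·p_2 = 0.28 × 0.00810826 = 0.00227031
  π_3·p_3 = 0.59 × 0.00154859 = 0.000913667
Normaliser: 1.01387e-07 + 0.00227031 + 0.000913667 = 0.00318408
Responsibility of Cluster 3: 0.000913667 / 0.00318408 ≈ 0.2869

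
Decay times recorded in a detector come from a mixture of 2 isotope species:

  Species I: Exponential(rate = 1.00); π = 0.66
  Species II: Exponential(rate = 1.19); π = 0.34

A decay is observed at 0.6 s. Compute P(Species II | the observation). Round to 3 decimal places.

0.354

The responsibility of component k is P(Z=k) f_k(x) divided by Σ_j P(Z=j) f_j(x).
Evaluate each component's likelihood at the observed value:
  p_I = 1.00·e^(−1.00·0.6) = 1.00·e^(−0.6000) = 0.548812
  p_II = 1.19·e^(−1.19·0.6) = 1.19·e^(−0.7140) = 0.582721
Unnormalised posteriors:
  P(Z=I)·p_I = 0.66 × 0.548812 = 0.362216
  P(Z=II)·p_II = 0.34 × 0.582721 = 0.198125
Normaliser: 0.362216 + 0.198125 = 0.560341
P(Species II | 0.6 s) = 0.198125 / 0.560341 ≈ 0.354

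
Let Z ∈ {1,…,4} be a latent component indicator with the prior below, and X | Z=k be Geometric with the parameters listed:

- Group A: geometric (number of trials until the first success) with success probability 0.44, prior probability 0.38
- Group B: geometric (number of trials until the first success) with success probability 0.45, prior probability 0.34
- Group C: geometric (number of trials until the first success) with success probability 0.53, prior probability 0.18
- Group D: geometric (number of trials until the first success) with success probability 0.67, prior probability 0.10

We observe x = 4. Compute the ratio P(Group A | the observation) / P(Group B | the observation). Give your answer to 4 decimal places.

Since P(k|x) ∝ π_k f_k(x), the posterior odds are π_i f_i(x) / (π_j f_j(x)).
Evaluate each component's likelihood at the observed value:
  L_A = 0.077271
  L_B = 0.0748688
  L_C = 0.0550262
  L_D = 0.0240778
Posterior odds = (π_A·L_A) / (π_B·L_B) = (0.38·0.077271) / (0.34·0.0748688) = 0.029363 / 0.0254554 ≈ 1.1535

1.1535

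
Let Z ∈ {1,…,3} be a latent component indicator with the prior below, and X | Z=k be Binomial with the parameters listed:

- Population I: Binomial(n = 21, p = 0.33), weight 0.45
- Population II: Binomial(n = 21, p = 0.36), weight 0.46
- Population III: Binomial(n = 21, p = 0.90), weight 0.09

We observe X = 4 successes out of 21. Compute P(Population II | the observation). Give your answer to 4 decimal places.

0.3992

Apply Bayes' rule: the posterior for each component is proportional to its prior times its likelihood at x.
Binomial probabilities:
  f_I = C(21,4)·0.33^4·0.67^17 = 5985·0.0118592·0.00110477 = 0.0784136
  f_II = C(21,4)·0.36^4·0.64^17 = 5985·0.0167962·0.00050706 = 0.0509722
  f_III = C(21,4)·0.90^4·0.10^17 = 5985·0.6561·1e-17 = 3.92676e-14
Multiply by the mixture weights:
  π_I·f_I = 0.45 × 0.0784136 = 0.0352861
  π_II·f_II = 0.46 × 0.0509722 = 0.0234472
  π_III·f_III = 0.09 × 3.92676e-14 = 3.53408e-15
Sum: 0.0352861 + 0.0234472 + 3.53408e-15 = 0.0587334
P(Population II | data) ≈ 0.3992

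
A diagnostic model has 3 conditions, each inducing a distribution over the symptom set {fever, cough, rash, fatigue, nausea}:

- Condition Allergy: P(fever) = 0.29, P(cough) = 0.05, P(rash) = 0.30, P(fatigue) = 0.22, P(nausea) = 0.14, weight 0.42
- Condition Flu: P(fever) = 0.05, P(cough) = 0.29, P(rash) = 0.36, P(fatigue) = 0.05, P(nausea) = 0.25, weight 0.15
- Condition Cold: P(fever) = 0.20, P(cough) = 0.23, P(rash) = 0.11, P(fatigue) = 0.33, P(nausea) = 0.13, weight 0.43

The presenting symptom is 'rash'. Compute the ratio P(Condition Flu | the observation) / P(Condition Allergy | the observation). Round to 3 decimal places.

Since P(k|x) ∝ π_k f_k(x), the posterior odds are π_i f_i(x) / (π_j f_j(x)).
Component likelihoods at x = 'rash':
  f_Allergy = 0.3
  f_Flu = 0.36
  f_Cold = 0.11
0.054 / 0.126 ≈ 0.429

0.429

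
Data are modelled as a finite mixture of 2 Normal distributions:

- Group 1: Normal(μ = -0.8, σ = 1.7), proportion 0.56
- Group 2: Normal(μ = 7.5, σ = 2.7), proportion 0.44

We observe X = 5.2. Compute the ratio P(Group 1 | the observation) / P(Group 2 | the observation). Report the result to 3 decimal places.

0.006

Posterior odds = (P(Z=i) f_i(x)) / (P(Z=j) f_j(x)); the normalising sum cancels.
Normal densities:
  p_1 = 0.000462927
  p_2 = 0.102795
Posterior odds = (P(Z=1)·p_1) / (P(Z=2)·p_2) = (0.56·0.000462927) / (0.44·0.102795) = 0.000259239 / 0.0452299 ≈ 0.006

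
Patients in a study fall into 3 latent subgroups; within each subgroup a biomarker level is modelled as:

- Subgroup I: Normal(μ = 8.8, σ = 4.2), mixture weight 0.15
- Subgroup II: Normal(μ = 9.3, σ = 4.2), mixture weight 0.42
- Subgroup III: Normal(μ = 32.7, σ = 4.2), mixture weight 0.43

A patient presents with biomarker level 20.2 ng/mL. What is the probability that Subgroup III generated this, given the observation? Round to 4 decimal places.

0.2194

Apply Bayes' rule: the posterior for each component is proportional to its prior times its likelihood at x.
Normal densities:
  f_I = 0.00238705
  f_II = 0.00327429
  f_III = 0.00113301
Multiply by the mixture weights:
  π_I·f_I = 0.15 × 0.00238705 = 0.000358058
  π_II·f_II = 0.42 × 0.00327429 = 0.0013752
  π_III·f_III = 0.43 × 0.00113301 = 0.000487194
Sum: 0.000358058 + 0.0013752 + 0.000487194 = 0.00222045
P(Subgroup III | the observation) = 0.000487194 / 0.00222045 ≈ 0.2194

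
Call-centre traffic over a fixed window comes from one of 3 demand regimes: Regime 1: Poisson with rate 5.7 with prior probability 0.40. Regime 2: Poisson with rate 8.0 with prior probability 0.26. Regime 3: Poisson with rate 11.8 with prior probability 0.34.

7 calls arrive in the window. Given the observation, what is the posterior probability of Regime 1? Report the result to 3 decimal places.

0.498

P(component k | x) = w_k·f_k(x) / marginal(x), where marginal(x) = Σ_j w_j·f_j(x).
Component likelihoods at x = 7 calls:
  L_1 = e^(−5.7)·5.7^7/7! = 0.129782
  L_2 = e^(−8.0)·8.0^7/7! = 0.139587
  L_3 = e^(−11.8)·11.8^7/7! = 0.0474317
Multiply by the mixture weights:
  w_1·L_1 = 0.40 × 0.129782 = 0.0519129
  w_2·L_2 = 0.26 × 0.139587 = 0.0362925
  w_3·L_3 = 0.34 × 0.0474317 = 0.0161268
Evidence: 0.0519129 + 0.0362925 + 0.0161268 = 0.104332
So the posterior for Regime 1 is 0.0519129 / 0.104332 ≈ 0.498.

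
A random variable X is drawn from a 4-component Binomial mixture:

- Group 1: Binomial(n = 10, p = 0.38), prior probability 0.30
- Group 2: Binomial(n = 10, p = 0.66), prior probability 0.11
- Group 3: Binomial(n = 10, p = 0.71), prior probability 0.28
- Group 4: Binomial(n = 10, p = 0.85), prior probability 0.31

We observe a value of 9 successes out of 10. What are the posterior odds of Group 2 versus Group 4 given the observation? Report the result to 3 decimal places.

Posterior odds = (π_i f_i(x)) / (π_j f_j(x)); the normalising sum cancels.
Binomial probabilities:
  L_1 = 0.00102434
  L_2 = 0.0807931
  L_3 = 0.132961
  L_4 = 0.347425
Posterior odds = (π_2·L_2) / (π_4·L_4) = (0.11·0.0807931) / (0.31·0.347425) = 0.00888724 / 0.107702 ≈ 0.083

0.083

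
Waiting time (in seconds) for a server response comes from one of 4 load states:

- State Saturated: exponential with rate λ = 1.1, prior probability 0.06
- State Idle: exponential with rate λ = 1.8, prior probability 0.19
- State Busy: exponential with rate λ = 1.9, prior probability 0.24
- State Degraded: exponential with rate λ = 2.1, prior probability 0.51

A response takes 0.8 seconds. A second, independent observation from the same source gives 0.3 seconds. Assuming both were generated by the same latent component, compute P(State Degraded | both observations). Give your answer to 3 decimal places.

Apply Bayes' rule: the posterior for each component is proportional to its prior times its likelihood at x.
Since both observations come from the same component, the likelihood for component k is f_k(x₁)·f_k(x₂).
  f_Saturated = [1.1·e^(−1.1·0.8) = 1.1·e^(−0.8800) = 0.456261] × [0.790816] = 0.360819
  f_Idle = [1.8·e^(−1.8·0.8) = 1.8·e^(−1.4400) = 0.42647] × [1.04895] = 0.447344
  f_Busy = [1.9·e^(−1.9·0.8) = 1.9·e^(−1.5200) = 0.415553] × [1.0745] = 0.446511
  f_Degraded = [2.1·e^(−2.1·0.8) = 2.1·e^(−1.6800) = 0.391385] × [1.11844] = 0.437742
Weight by the priors:
  w_Saturated·f_Saturated = 0.06 × 0.360819 = 0.0216491
  w_Idle·f_Idle = 0.19 × 0.447344 = 0.0849954
  w_Busy·f_Busy = 0.24 × 0.446511 = 0.107163
  w_Degraded·f_Degraded = 0.51 × 0.437742 = 0.223248
Normaliser: 0.0216491 + 0.0849954 + 0.107163 + 0.223248 = 0.437056
So the posterior for State Degraded is 0.223248 / 0.437056 ≈ 0.511.

0.511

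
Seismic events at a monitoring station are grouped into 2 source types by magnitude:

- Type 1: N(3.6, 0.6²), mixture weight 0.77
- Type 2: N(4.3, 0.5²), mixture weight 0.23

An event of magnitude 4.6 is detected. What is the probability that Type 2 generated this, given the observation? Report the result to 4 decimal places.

Apply Bayes' rule: the posterior for each component is proportional to its prior times its likelihood at x.
Normal densities:
  f_1 = (1/(0.6·√(2π)))·exp(−(4.6−3.6)²/(2·0.6²)) = 0.664904·exp(-1.38889) = 0.165795
  f_2 = (1/(0.5·√(2π)))·exp(−(4.6−4.3)²/(2·0.5²)) = 0.797885·exp(-0.18000) = 0.666449
Weight by the priors:
  π_1·f_1 = 0.77 × 0.165795 = 0.127662
  π_2·f_2 = 0.23 × 0.666449 = 0.153283
Normaliser: 0.127662 + 0.153283 = 0.280946
P(Type 2 | the observation) = 0.153283 / 0.280946 ≈ 0.5456

0.5456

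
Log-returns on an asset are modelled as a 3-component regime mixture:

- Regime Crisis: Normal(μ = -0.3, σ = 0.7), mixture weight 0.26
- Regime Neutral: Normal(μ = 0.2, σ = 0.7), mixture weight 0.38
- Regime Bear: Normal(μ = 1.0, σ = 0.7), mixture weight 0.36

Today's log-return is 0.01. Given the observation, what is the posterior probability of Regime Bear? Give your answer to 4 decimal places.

0.1803

Posterior ∝ prior × likelihood, so P(k | x) ∝ π_k f_k(x); normalise over all components.
Evaluate each component's likelihood at the observed value:
  p_Crisis = (1/(0.7·√(2π)))·exp(−(0.01−-0.3)²/(2·0.7²)) = 0.569918·exp(-0.09806) = 0.516683
  p_Neutral = (1/(0.7·√(2π)))·exp(−(0.01−0.2)²/(2·0.7²)) = 0.569918·exp(-0.03684) = 0.549306
  p_Bear = (1/(0.7·√(2π)))·exp(−(0.01−1.0)²/(2·0.7²)) = 0.569918·exp(-1.00010) = 0.20964
Weight by the priors:
  π_Crisis·p_Crisis = 0.26 × 0.516683 = 0.134338
  π_Neutral·p_Neutral = 0.38 × 0.549306 = 0.208736
  π_Bear·p_Bear = 0.36 × 0.20964 = 0.0754702
Sum: 0.134338 + 0.208736 + 0.0754702 = 0.418544
P(Regime Bear | data) = 0.0754702 / 0.418544 ≈ 0.1803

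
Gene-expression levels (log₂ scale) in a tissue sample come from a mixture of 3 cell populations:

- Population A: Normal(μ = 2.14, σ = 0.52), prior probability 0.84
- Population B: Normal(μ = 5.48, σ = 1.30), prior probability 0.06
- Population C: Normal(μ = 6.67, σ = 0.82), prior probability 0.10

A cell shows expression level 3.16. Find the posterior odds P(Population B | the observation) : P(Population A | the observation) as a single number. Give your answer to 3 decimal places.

Posterior odds = (π_i f_i(x)) / (π_j f_j(x)); the normalising sum cancels.
Normal densities:
  p_A = 0.112048
  p_B = 0.0624288
  p_C = 5.10975e-05
Posterior odds = (π_B·p_B) / (π_A·p_A) = (0.06·0.0624288) / (0.84·0.112048) = 0.00374573 / 0.0941203 ≈ 0.040

0.040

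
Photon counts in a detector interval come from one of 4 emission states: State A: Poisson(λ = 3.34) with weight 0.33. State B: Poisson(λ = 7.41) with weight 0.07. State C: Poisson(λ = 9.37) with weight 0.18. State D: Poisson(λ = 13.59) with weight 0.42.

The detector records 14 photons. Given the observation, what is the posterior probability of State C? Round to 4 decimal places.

0.1360

The responsibility of component k is π_k f_k(x) divided by Σ_j π_j f_j(x).
Evaluate each component's likelihood at the observed value:
  p_A = 8.73974e-06
  p_B = 0.0104454
  p_C = 0.0393194
  p_D = 0.105342
Unnormalised posteriors:
  π_A·p_A = 0.33 × 8.73974e-06 = 2.88411e-06
  π_B·p_B = 0.07 × 0.0104454 = 0.000731177
  π_C·p_C = 0.18 × 0.0393194 = 0.00707749
  π_D·p_D = 0.42 × 0.105342 = 0.0442437
Denominator: 2.88411e-06 + 0.000731177 + 0.00707749 + 0.0442437 = 0.0520552
Responsibility of State C: 0.00707749 / 0.0520552 ≈ 0.1360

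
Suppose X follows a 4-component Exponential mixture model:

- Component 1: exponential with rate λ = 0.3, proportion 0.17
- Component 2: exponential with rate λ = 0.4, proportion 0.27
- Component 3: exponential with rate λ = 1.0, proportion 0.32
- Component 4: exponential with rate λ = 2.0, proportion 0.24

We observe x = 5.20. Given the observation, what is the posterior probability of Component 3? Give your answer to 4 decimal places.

0.0679

By Bayes' theorem, P(k | x) = π_k f_k(x) / Σ_j π_j f_j(x).
Exponential densities:
  L_1 = 0.3·e^(−0.3·5.20) = 0.3·e^(−1.5600) = 0.0630408
  L_2 = 0.4·e^(−0.4·5.20) = 0.4·e^(−2.0800) = 0.0499721
  L_3 = 1.0·e^(−1.0·5.20) = 1.0·e^(−5.2000) = 0.00551656
  L_4 = 2.0·e^(−2.0·5.20) = 2.0·e^(−10.4000) = 6.0865e-05
Prior × likelihood for each component:
  π_1·L_1 = 0.17 × 0.0630408 = 0.0107169
  π_2·L_2 = 0.27 × 0.0499721 = 0.0134925
  π_3·L_3 = 0.32 × 0.00551656 = 0.0017653
  π_4·L_4 = 0.24 × 6.0865e-05 = 1.46076e-05
Evidence: 0.0107169 + 0.0134925 + 0.0017653 + 1.46076e-05 = 0.0259893
Responsibility of Component 3: 0.0017653 / 0.0259893 ≈ 0.0679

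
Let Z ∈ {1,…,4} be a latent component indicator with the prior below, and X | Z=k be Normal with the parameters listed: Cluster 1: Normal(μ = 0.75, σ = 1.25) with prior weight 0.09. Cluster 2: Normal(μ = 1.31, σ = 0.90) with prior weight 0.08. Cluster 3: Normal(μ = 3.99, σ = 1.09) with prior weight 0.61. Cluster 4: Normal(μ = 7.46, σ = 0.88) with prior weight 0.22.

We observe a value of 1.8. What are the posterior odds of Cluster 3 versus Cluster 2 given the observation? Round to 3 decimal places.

Since P(k|x) ∝ w_k f_k(x), the posterior odds are w_i f_i(x) / (w_j f_j(x)).
Evaluate each component's likelihood at the observed value:
  f_1 = 0.224275
  f_2 = 0.382209
  f_3 = 0.0486304
  f_4 = 4.71431e-10
Posterior odds = (w_3·f_3) / (w_2·f_2) = (0.61·0.0486304) / (0.08·0.382209) = 0.0296645 / 0.0305767 ≈ 0.970

0.970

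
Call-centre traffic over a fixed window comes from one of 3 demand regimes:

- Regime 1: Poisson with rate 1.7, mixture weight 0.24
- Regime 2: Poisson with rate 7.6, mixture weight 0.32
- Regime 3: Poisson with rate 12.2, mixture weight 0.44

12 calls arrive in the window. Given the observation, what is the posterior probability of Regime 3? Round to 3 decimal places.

0.802

The responsibility of component k is P(Z=k) f_k(x) divided by Σ_j P(Z=j) f_j(x).
Component likelihoods at x = 12 calls:
  f_1 = 2.22203e-07
  f_2 = 0.0387961
  f_3 = 0.11418
Weight by the priors:
  P(Z=1)·f_1 = 0.24 × 2.22203e-07 = 5.33287e-08
  P(Z=2)·f_2 = 0.32 × 0.0387961 = 0.0124148
  P(Z=3)·f_3 = 0.44 × 0.11418 = 0.050239
Normaliser: 5.33287e-08 + 0.0124148 + 0.050239 = 0.0626538
So the posterior for Regime 3 is 0.050239 / 0.0626538 ≈ 0.802.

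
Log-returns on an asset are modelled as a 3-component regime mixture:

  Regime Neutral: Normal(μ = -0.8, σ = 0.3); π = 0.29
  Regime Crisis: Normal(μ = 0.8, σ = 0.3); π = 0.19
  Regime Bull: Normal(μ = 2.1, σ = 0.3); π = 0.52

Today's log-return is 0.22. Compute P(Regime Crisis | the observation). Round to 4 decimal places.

0.9704

The responsibility of component k is π_k f_k(x) divided by Σ_j π_j f_j(x).
Evaluate each component's likelihood at the observed value:
  L_Neutral = (1/(0.3·√(2π)))·exp(−(0.22−-0.8)²/(2·0.3²)) = 1.329808·exp(-5.78000) = 0.0041074
  L_Crisis = (1/(0.3·√(2π)))·exp(−(0.22−0.8)²/(2·0.3²)) = 1.329808·exp(-1.86889) = 0.205183
  L_Bull = (1/(0.3·√(2π)))·exp(−(0.22−2.1)²/(2·0.3²)) = 1.329808·exp(-19.63556) = 3.94617e-09
Unnormalised posteriors:
  π_Neutral·L_Neutral = 0.29 × 0.0041074 = 0.00119115
  π_Crisis·L_Crisis = 0.19 × 0.205183 = 0.0389847
  π_Bull·L_Bull = 0.52 × 3.94617e-09 = 2.05201e-09
Normaliser: 0.00119115 + 0.0389847 + 2.05201e-09 = 0.0401759
P(Regime Crisis | x) ≈ 0.9704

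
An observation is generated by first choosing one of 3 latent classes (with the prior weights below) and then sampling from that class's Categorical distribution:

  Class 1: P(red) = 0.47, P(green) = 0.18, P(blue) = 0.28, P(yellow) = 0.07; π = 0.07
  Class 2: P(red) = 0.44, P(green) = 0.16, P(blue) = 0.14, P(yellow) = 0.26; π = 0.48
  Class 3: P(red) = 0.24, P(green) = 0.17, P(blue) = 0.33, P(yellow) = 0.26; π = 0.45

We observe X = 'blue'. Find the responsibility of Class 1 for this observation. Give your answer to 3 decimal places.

0.083

By Bayes' theorem, P(k | x) = P(Z=k) f_k(x) / Σ_j P(Z=j) f_j(x).
Component likelihoods at x = 'blue':
  L_1 = 0.28
  L_2 = 0.14
  L_3 = 0.33
Unnormalised posteriors:
  P(Z=1)·L_1 = 0.07 × 0.28 = 0.0196
  P(Z=2)·L_2 = 0.48 × 0.14 = 0.0672
  P(Z=3)·L_3 = 0.45 × 0.33 = 0.1485
Marginal: 0.0196 + 0.0672 + 0.1485 = 0.2353
So the posterior for Class 1 is 0.0196 / 0.2353 ≈ 0.083.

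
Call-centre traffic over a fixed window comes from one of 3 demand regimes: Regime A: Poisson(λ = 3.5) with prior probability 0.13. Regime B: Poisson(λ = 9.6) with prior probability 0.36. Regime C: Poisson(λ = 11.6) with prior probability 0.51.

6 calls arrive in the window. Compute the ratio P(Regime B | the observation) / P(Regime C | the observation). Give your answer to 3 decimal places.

Since P(k|x) ∝ P(Z=k) f_k(x), the posterior odds are P(Z=i) f_i(x) / (P(Z=j) f_j(x)).
Poisson probabilities:
  f_A = e^(−3.5)·3.5^6/6! = 0.0770983
  f_B = e^(−9.6)·9.6^6/6! = 0.0736322
  f_C = e^(−11.6)·11.6^6/6! = 0.031017
0.0265076 / 0.0158187 ≈ 1.676

1.676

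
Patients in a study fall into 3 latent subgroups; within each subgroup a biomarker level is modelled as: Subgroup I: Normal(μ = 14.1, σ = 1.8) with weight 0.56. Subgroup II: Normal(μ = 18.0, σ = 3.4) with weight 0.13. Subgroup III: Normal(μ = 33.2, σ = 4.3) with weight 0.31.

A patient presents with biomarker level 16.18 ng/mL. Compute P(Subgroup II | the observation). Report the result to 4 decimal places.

0.1719

The responsibility of component k is w_k f_k(x) divided by Σ_j w_j f_j(x).
Component likelihoods at x = 16.18 ng/mL:
  L_I = 0.113679
  L_II = 0.101674
  L_III = 3.67641e-05
Unnormalised posteriors:
  w_I·L_I = 0.56 × 0.113679 = 0.0636601
  w_II·L_II = 0.13 × 0.101674 = 0.0132176
  w_III·L_III = 0.31 × 3.67641e-05 = 1.13969e-05
Normaliser: 0.0636601 + 0.0132176 + 1.13969e-05 = 0.0768891
P(Subgroup II | data) = 0.0132176 / 0.0768891 ≈ 0.1719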